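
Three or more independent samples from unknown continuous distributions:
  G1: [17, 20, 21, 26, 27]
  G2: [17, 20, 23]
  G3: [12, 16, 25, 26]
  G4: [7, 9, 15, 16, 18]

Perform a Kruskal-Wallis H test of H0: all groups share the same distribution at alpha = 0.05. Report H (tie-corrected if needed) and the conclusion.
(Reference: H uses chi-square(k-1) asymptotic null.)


Step 1: Combine all N = 17 observations and assign midranks.
sorted (value, group, rank): (7,G4,1), (9,G4,2), (12,G3,3), (15,G4,4), (16,G3,5.5), (16,G4,5.5), (17,G1,7.5), (17,G2,7.5), (18,G4,9), (20,G1,10.5), (20,G2,10.5), (21,G1,12), (23,G2,13), (25,G3,14), (26,G1,15.5), (26,G3,15.5), (27,G1,17)
Step 2: Sum ranks within each group.
R_1 = 62.5 (n_1 = 5)
R_2 = 31 (n_2 = 3)
R_3 = 38 (n_3 = 4)
R_4 = 21.5 (n_4 = 5)
Step 3: H = 12/(N(N+1)) * sum(R_i^2/n_i) - 3(N+1)
     = 12/(17*18) * (62.5^2/5 + 31^2/3 + 38^2/4 + 21.5^2/5) - 3*18
     = 0.039216 * 1555.03 - 54
     = 6.981699.
Step 4: Ties present; correction factor C = 1 - 24/(17^3 - 17) = 0.995098. Corrected H = 6.981699 / 0.995098 = 7.016092.
Step 5: Under H0, H ~ chi^2(3); p-value = 0.071387.
Step 6: alpha = 0.05. fail to reject H0.

H = 7.0161, df = 3, p = 0.071387, fail to reject H0.


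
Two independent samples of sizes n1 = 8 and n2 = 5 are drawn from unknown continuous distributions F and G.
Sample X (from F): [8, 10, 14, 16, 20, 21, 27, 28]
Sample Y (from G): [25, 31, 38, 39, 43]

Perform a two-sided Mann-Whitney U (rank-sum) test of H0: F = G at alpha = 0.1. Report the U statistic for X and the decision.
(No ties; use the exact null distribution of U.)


Step 1: Combine and sort all 13 observations; assign midranks.
sorted (value, group): (8,X), (10,X), (14,X), (16,X), (20,X), (21,X), (25,Y), (27,X), (28,X), (31,Y), (38,Y), (39,Y), (43,Y)
ranks: 8->1, 10->2, 14->3, 16->4, 20->5, 21->6, 25->7, 27->8, 28->9, 31->10, 38->11, 39->12, 43->13
Step 2: Rank sum for X: R1 = 1 + 2 + 3 + 4 + 5 + 6 + 8 + 9 = 38.
Step 3: U_X = R1 - n1(n1+1)/2 = 38 - 8*9/2 = 38 - 36 = 2.
       U_Y = n1*n2 - U_X = 40 - 2 = 38.
Step 4: No ties, so the exact null distribution of U (based on enumerating the C(13,8) = 1287 equally likely rank assignments) gives the two-sided p-value.
Step 5: p-value = 0.006216; compare to alpha = 0.1. reject H0.

U_X = 2, p = 0.006216, reject H0 at alpha = 0.1.


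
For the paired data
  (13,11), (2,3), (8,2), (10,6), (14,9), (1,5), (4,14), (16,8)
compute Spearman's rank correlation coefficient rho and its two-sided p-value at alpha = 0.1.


Step 1: Rank x and y separately (midranks; no ties here).
rank(x): 13->6, 2->2, 8->4, 10->5, 14->7, 1->1, 4->3, 16->8
rank(y): 11->7, 3->2, 2->1, 6->4, 9->6, 5->3, 14->8, 8->5
Step 2: d_i = R_x(i) - R_y(i); compute d_i^2.
  (6-7)^2=1, (2-2)^2=0, (4-1)^2=9, (5-4)^2=1, (7-6)^2=1, (1-3)^2=4, (3-8)^2=25, (8-5)^2=9
sum(d^2) = 50.
Step 3: rho = 1 - 6*50 / (8*(8^2 - 1)) = 1 - 300/504 = 0.404762.
Step 4: Under H0, t = rho * sqrt((n-2)/(1-rho^2)) = 1.0842 ~ t(6).
Step 5: Two-sided p-value from the t-distribution with 6 df = 0.319889.
Step 6: alpha = 0.1. fail to reject H0.

rho = 0.4048, p = 0.319889, fail to reject H0 at alpha = 0.1.


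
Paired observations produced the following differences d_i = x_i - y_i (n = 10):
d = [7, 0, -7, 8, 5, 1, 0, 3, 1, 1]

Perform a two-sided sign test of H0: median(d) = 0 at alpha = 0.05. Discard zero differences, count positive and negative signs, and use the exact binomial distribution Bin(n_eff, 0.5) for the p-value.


Step 1: Discard zero differences. Original n = 10; n_eff = number of nonzero differences = 8.
Nonzero differences (with sign): +7, -7, +8, +5, +1, +3, +1, +1
Step 2: Count signs: positive = 7, negative = 1.
Step 3: Under H0: P(positive) = 0.5, so the number of positives S ~ Bin(8, 0.5).
Step 4: Two-sided exact p-value = sum of Bin(8,0.5) probabilities at or below the observed probability = 0.070312.
Step 5: alpha = 0.05. fail to reject H0.

n_eff = 8, pos = 7, neg = 1, p = 0.070312, fail to reject H0.


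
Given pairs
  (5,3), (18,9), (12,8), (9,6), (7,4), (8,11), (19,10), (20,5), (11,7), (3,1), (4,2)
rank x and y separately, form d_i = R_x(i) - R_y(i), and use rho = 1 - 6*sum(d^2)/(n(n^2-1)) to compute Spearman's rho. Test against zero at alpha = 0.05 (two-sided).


Step 1: Rank x and y separately (midranks; no ties here).
rank(x): 5->3, 18->9, 12->8, 9->6, 7->4, 8->5, 19->10, 20->11, 11->7, 3->1, 4->2
rank(y): 3->3, 9->9, 8->8, 6->6, 4->4, 11->11, 10->10, 5->5, 7->7, 1->1, 2->2
Step 2: d_i = R_x(i) - R_y(i); compute d_i^2.
  (3-3)^2=0, (9-9)^2=0, (8-8)^2=0, (6-6)^2=0, (4-4)^2=0, (5-11)^2=36, (10-10)^2=0, (11-5)^2=36, (7-7)^2=0, (1-1)^2=0, (2-2)^2=0
sum(d^2) = 72.
Step 3: rho = 1 - 6*72 / (11*(11^2 - 1)) = 1 - 432/1320 = 0.672727.
Step 4: Under H0, t = rho * sqrt((n-2)/(1-rho^2)) = 2.7277 ~ t(9).
Step 5: Two-sided p-value from the t-distribution with 9 df = 0.023313.
Step 6: alpha = 0.05. reject H0.

rho = 0.6727, p = 0.023313, reject H0 at alpha = 0.05.


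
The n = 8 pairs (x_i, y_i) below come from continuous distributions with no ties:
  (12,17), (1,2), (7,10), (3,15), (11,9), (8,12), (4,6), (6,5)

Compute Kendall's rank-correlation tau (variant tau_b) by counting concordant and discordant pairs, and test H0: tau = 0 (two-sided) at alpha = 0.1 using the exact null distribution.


Step 1: Enumerate the 28 unordered pairs (i,j) with i<j and classify each by sign(x_j-x_i) * sign(y_j-y_i).
  (1,2):dx=-11,dy=-15->C; (1,3):dx=-5,dy=-7->C; (1,4):dx=-9,dy=-2->C; (1,5):dx=-1,dy=-8->C
  (1,6):dx=-4,dy=-5->C; (1,7):dx=-8,dy=-11->C; (1,8):dx=-6,dy=-12->C; (2,3):dx=+6,dy=+8->C
  (2,4):dx=+2,dy=+13->C; (2,5):dx=+10,dy=+7->C; (2,6):dx=+7,dy=+10->C; (2,7):dx=+3,dy=+4->C
  (2,8):dx=+5,dy=+3->C; (3,4):dx=-4,dy=+5->D; (3,5):dx=+4,dy=-1->D; (3,6):dx=+1,dy=+2->C
  (3,7):dx=-3,dy=-4->C; (3,8):dx=-1,dy=-5->C; (4,5):dx=+8,dy=-6->D; (4,6):dx=+5,dy=-3->D
  (4,7):dx=+1,dy=-9->D; (4,8):dx=+3,dy=-10->D; (5,6):dx=-3,dy=+3->D; (5,7):dx=-7,dy=-3->C
  (5,8):dx=-5,dy=-4->C; (6,7):dx=-4,dy=-6->C; (6,8):dx=-2,dy=-7->C; (7,8):dx=+2,dy=-1->D
Step 2: C = 20, D = 8, total pairs = 28.
Step 3: tau = (C - D)/(n(n-1)/2) = (20 - 8)/28 = 0.428571.
Step 4: Exact two-sided p-value (enumerate n! = 40320 permutations of y under H0): p = 0.178869.
Step 5: alpha = 0.1. fail to reject H0.

tau_b = 0.4286 (C=20, D=8), p = 0.178869, fail to reject H0.


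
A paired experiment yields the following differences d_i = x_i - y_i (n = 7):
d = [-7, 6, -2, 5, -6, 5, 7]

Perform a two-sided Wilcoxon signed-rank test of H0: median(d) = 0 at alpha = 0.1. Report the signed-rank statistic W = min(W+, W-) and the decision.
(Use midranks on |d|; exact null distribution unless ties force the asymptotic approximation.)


Step 1: Drop any zero differences (none here) and take |d_i|.
|d| = [7, 6, 2, 5, 6, 5, 7]
Step 2: Midrank |d_i| (ties get averaged ranks).
ranks: |7|->6.5, |6|->4.5, |2|->1, |5|->2.5, |6|->4.5, |5|->2.5, |7|->6.5
Step 3: Attach original signs; sum ranks with positive sign and with negative sign.
W+ = 4.5 + 2.5 + 2.5 + 6.5 = 16
W- = 6.5 + 1 + 4.5 = 12
(Check: W+ + W- = 28 should equal n(n+1)/2 = 28.)
Step 4: Test statistic W = min(W+, W-) = 12.
Step 5: Ties in |d|, so use the tie-corrected normal approximation.
        E[W] = n(n+1)/4 = 7*8/4 = 14.
        Tie groups: |d|=5 (t=2), |d|=6 (t=2), |d|=7 (t=2); sum(t^3 - t) = 18.
        Var[W] = n(n+1)(2n+1)/24 - sum(t^3-t)/48 = 840/24 - 18/48 = 34.625.
        z = (W - E[W]) / sqrt(Var[W]) = (12 - 14) / 5.8843 = -0.3399.
        Two-sided p = 2*Phi(z) = 0.733941.
Step 6: alpha = 0.1. fail to reject H0.

W+ = 16, W- = 12, W = min = 12, p = 0.733941, fail to reject H0.


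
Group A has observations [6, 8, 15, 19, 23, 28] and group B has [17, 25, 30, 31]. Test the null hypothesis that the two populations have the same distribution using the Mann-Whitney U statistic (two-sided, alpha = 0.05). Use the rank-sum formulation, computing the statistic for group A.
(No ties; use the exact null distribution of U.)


Step 1: Combine and sort all 10 observations; assign midranks.
sorted (value, group): (6,X), (8,X), (15,X), (17,Y), (19,X), (23,X), (25,Y), (28,X), (30,Y), (31,Y)
ranks: 6->1, 8->2, 15->3, 17->4, 19->5, 23->6, 25->7, 28->8, 30->9, 31->10
Step 2: Rank sum for X: R1 = 1 + 2 + 3 + 5 + 6 + 8 = 25.
Step 3: U_X = R1 - n1(n1+1)/2 = 25 - 6*7/2 = 25 - 21 = 4.
       U_Y = n1*n2 - U_X = 24 - 4 = 20.
Step 4: No ties, so the exact null distribution of U (based on enumerating the C(10,6) = 210 equally likely rank assignments) gives the two-sided p-value.
Step 5: p-value = 0.114286; compare to alpha = 0.05. fail to reject H0.

U_X = 4, p = 0.114286, fail to reject H0 at alpha = 0.05.


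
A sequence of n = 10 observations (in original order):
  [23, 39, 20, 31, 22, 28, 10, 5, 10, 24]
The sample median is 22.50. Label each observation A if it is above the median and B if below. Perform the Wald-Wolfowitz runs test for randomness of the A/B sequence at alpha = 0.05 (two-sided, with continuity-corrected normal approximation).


Step 1: Compute median = 22.50; label A = above, B = below.
Labels in order: AABABABBBA  (n_A = 5, n_B = 5)
Step 2: Count runs R = 7.
Step 3: Under H0 (random ordering), E[R] = 2*n_A*n_B/(n_A+n_B) + 1 = 2*5*5/10 + 1 = 6.0000.
        Var[R] = 2*n_A*n_B*(2*n_A*n_B - n_A - n_B) / ((n_A+n_B)^2 * (n_A+n_B-1)) = 2000/900 = 2.2222.
        SD[R] = 1.4907.
Step 4: Continuity-corrected z = (R - 0.5 - E[R]) / SD[R] = (7 - 0.5 - 6.0000) / 1.4907 = 0.3354.
Step 5: Two-sided p-value via normal approximation = 2*(1 - Phi(|z|)) = 0.737316.
Step 6: alpha = 0.05. fail to reject H0.

R = 7, z = 0.3354, p = 0.737316, fail to reject H0.


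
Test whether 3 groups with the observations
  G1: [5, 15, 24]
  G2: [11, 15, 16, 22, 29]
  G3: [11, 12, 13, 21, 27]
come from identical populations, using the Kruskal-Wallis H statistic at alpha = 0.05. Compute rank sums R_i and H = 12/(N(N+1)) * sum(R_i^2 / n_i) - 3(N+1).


Step 1: Combine all N = 13 observations and assign midranks.
sorted (value, group, rank): (5,G1,1), (11,G2,2.5), (11,G3,2.5), (12,G3,4), (13,G3,5), (15,G1,6.5), (15,G2,6.5), (16,G2,8), (21,G3,9), (22,G2,10), (24,G1,11), (27,G3,12), (29,G2,13)
Step 2: Sum ranks within each group.
R_1 = 18.5 (n_1 = 3)
R_2 = 40 (n_2 = 5)
R_3 = 32.5 (n_3 = 5)
Step 3: H = 12/(N(N+1)) * sum(R_i^2/n_i) - 3(N+1)
     = 12/(13*14) * (18.5^2/3 + 40^2/5 + 32.5^2/5) - 3*14
     = 0.065934 * 645.333 - 42
     = 0.549451.
Step 4: Ties present; correction factor C = 1 - 12/(13^3 - 13) = 0.994505. Corrected H = 0.549451 / 0.994505 = 0.552486.
Step 5: Under H0, H ~ chi^2(2); p-value = 0.758628.
Step 6: alpha = 0.05. fail to reject H0.

H = 0.5525, df = 2, p = 0.758628, fail to reject H0.


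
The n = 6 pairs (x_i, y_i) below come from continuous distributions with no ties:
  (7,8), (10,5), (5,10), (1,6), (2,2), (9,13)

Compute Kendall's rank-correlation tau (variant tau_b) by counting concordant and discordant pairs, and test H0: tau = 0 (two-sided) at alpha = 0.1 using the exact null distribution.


Step 1: Enumerate the 15 unordered pairs (i,j) with i<j and classify each by sign(x_j-x_i) * sign(y_j-y_i).
  (1,2):dx=+3,dy=-3->D; (1,3):dx=-2,dy=+2->D; (1,4):dx=-6,dy=-2->C; (1,5):dx=-5,dy=-6->C
  (1,6):dx=+2,dy=+5->C; (2,3):dx=-5,dy=+5->D; (2,4):dx=-9,dy=+1->D; (2,5):dx=-8,dy=-3->C
  (2,6):dx=-1,dy=+8->D; (3,4):dx=-4,dy=-4->C; (3,5):dx=-3,dy=-8->C; (3,6):dx=+4,dy=+3->C
  (4,5):dx=+1,dy=-4->D; (4,6):dx=+8,dy=+7->C; (5,6):dx=+7,dy=+11->C
Step 2: C = 9, D = 6, total pairs = 15.
Step 3: tau = (C - D)/(n(n-1)/2) = (9 - 6)/15 = 0.200000.
Step 4: Exact two-sided p-value (enumerate n! = 720 permutations of y under H0): p = 0.719444.
Step 5: alpha = 0.1. fail to reject H0.

tau_b = 0.2000 (C=9, D=6), p = 0.719444, fail to reject H0.


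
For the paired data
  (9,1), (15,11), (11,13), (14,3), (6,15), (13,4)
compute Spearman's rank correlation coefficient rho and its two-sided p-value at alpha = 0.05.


Step 1: Rank x and y separately (midranks; no ties here).
rank(x): 9->2, 15->6, 11->3, 14->5, 6->1, 13->4
rank(y): 1->1, 11->4, 13->5, 3->2, 15->6, 4->3
Step 2: d_i = R_x(i) - R_y(i); compute d_i^2.
  (2-1)^2=1, (6-4)^2=4, (3-5)^2=4, (5-2)^2=9, (1-6)^2=25, (4-3)^2=1
sum(d^2) = 44.
Step 3: rho = 1 - 6*44 / (6*(6^2 - 1)) = 1 - 264/210 = -0.257143.
Step 4: Under H0, t = rho * sqrt((n-2)/(1-rho^2)) = -0.5322 ~ t(4).
Step 5: Two-sided p-value from the t-distribution with 4 df = 0.622787.
Step 6: alpha = 0.05. fail to reject H0.

rho = -0.2571, p = 0.622787, fail to reject H0 at alpha = 0.05.


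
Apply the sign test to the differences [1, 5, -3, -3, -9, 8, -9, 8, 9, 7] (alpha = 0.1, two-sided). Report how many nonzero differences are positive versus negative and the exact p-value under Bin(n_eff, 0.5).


Step 1: Discard zero differences. Original n = 10; n_eff = number of nonzero differences = 10.
Nonzero differences (with sign): +1, +5, -3, -3, -9, +8, -9, +8, +9, +7
Step 2: Count signs: positive = 6, negative = 4.
Step 3: Under H0: P(positive) = 0.5, so the number of positives S ~ Bin(10, 0.5).
Step 4: Two-sided exact p-value = sum of Bin(10,0.5) probabilities at or below the observed probability = 0.753906.
Step 5: alpha = 0.1. fail to reject H0.

n_eff = 10, pos = 6, neg = 4, p = 0.753906, fail to reject H0.


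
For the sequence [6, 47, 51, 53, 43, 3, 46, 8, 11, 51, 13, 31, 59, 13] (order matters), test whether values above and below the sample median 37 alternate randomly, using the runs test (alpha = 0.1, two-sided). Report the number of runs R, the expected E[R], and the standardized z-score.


Step 1: Compute median = 37; label A = above, B = below.
Labels in order: BAAAABABBABBAB  (n_A = 7, n_B = 7)
Step 2: Count runs R = 9.
Step 3: Under H0 (random ordering), E[R] = 2*n_A*n_B/(n_A+n_B) + 1 = 2*7*7/14 + 1 = 8.0000.
        Var[R] = 2*n_A*n_B*(2*n_A*n_B - n_A - n_B) / ((n_A+n_B)^2 * (n_A+n_B-1)) = 8232/2548 = 3.2308.
        SD[R] = 1.7974.
Step 4: Continuity-corrected z = (R - 0.5 - E[R]) / SD[R] = (9 - 0.5 - 8.0000) / 1.7974 = 0.2782.
Step 5: Two-sided p-value via normal approximation = 2*(1 - Phi(|z|)) = 0.780879.
Step 6: alpha = 0.1. fail to reject H0.

R = 9, z = 0.2782, p = 0.780879, fail to reject H0.


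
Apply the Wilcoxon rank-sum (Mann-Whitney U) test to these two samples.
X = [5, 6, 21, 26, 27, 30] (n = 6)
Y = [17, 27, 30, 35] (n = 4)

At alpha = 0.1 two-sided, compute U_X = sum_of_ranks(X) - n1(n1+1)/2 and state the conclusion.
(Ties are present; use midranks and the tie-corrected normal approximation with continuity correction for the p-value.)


Step 1: Combine and sort all 10 observations; assign midranks.
sorted (value, group): (5,X), (6,X), (17,Y), (21,X), (26,X), (27,X), (27,Y), (30,X), (30,Y), (35,Y)
ranks: 5->1, 6->2, 17->3, 21->4, 26->5, 27->6.5, 27->6.5, 30->8.5, 30->8.5, 35->10
Step 2: Rank sum for X: R1 = 1 + 2 + 4 + 5 + 6.5 + 8.5 = 27.
Step 3: U_X = R1 - n1(n1+1)/2 = 27 - 6*7/2 = 27 - 21 = 6.
       U_Y = n1*n2 - U_X = 24 - 6 = 18.
Step 4: Ties are present, so use the tie-corrected normal approximation (with continuity correction) for the p-value.
Step 5: p-value = 0.238089; compare to alpha = 0.1. fail to reject H0.

U_X = 6, p = 0.238089, fail to reject H0 at alpha = 0.1.


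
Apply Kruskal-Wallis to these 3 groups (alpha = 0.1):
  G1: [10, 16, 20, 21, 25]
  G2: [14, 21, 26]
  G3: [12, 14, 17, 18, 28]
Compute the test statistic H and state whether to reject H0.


Step 1: Combine all N = 13 observations and assign midranks.
sorted (value, group, rank): (10,G1,1), (12,G3,2), (14,G2,3.5), (14,G3,3.5), (16,G1,5), (17,G3,6), (18,G3,7), (20,G1,8), (21,G1,9.5), (21,G2,9.5), (25,G1,11), (26,G2,12), (28,G3,13)
Step 2: Sum ranks within each group.
R_1 = 34.5 (n_1 = 5)
R_2 = 25 (n_2 = 3)
R_3 = 31.5 (n_3 = 5)
Step 3: H = 12/(N(N+1)) * sum(R_i^2/n_i) - 3(N+1)
     = 12/(13*14) * (34.5^2/5 + 25^2/3 + 31.5^2/5) - 3*14
     = 0.065934 * 644.833 - 42
     = 0.516484.
Step 4: Ties present; correction factor C = 1 - 12/(13^3 - 13) = 0.994505. Corrected H = 0.516484 / 0.994505 = 0.519337.
Step 5: Under H0, H ~ chi^2(2); p-value = 0.771307.
Step 6: alpha = 0.1. fail to reject H0.

H = 0.5193, df = 2, p = 0.771307, fail to reject H0.


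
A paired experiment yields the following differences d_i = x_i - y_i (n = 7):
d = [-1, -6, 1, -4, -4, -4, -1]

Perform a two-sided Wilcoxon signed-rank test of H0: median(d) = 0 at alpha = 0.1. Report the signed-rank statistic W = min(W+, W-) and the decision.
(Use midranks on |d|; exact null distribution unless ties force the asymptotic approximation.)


Step 1: Drop any zero differences (none here) and take |d_i|.
|d| = [1, 6, 1, 4, 4, 4, 1]
Step 2: Midrank |d_i| (ties get averaged ranks).
ranks: |1|->2, |6|->7, |1|->2, |4|->5, |4|->5, |4|->5, |1|->2
Step 3: Attach original signs; sum ranks with positive sign and with negative sign.
W+ = 2 = 2
W- = 2 + 7 + 5 + 5 + 5 + 2 = 26
(Check: W+ + W- = 28 should equal n(n+1)/2 = 28.)
Step 4: Test statistic W = min(W+, W-) = 2.
Step 5: Ties in |d|, so use the tie-corrected normal approximation.
        E[W] = n(n+1)/4 = 7*8/4 = 14.
        Tie groups: |d|=1 (t=3), |d|=4 (t=3); sum(t^3 - t) = 48.
        Var[W] = n(n+1)(2n+1)/24 - sum(t^3-t)/48 = 840/24 - 48/48 = 34.
        z = (W - E[W]) / sqrt(Var[W]) = (2 - 14) / 5.8310 = -2.0580.
        Two-sided p = 2*Phi(z) = 0.039592.
Step 6: alpha = 0.1. reject H0.

W+ = 2, W- = 26, W = min = 2, p = 0.039592, reject H0.


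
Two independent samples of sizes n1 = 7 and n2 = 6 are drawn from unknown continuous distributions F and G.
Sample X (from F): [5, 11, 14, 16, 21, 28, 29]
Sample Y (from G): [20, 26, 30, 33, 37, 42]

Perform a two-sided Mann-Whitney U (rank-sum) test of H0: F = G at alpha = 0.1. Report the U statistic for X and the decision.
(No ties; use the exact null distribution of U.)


Step 1: Combine and sort all 13 observations; assign midranks.
sorted (value, group): (5,X), (11,X), (14,X), (16,X), (20,Y), (21,X), (26,Y), (28,X), (29,X), (30,Y), (33,Y), (37,Y), (42,Y)
ranks: 5->1, 11->2, 14->3, 16->4, 20->5, 21->6, 26->7, 28->8, 29->9, 30->10, 33->11, 37->12, 42->13
Step 2: Rank sum for X: R1 = 1 + 2 + 3 + 4 + 6 + 8 + 9 = 33.
Step 3: U_X = R1 - n1(n1+1)/2 = 33 - 7*8/2 = 33 - 28 = 5.
       U_Y = n1*n2 - U_X = 42 - 5 = 37.
Step 4: No ties, so the exact null distribution of U (based on enumerating the C(13,7) = 1716 equally likely rank assignments) gives the two-sided p-value.
Step 5: p-value = 0.022145; compare to alpha = 0.1. reject H0.

U_X = 5, p = 0.022145, reject H0 at alpha = 0.1.


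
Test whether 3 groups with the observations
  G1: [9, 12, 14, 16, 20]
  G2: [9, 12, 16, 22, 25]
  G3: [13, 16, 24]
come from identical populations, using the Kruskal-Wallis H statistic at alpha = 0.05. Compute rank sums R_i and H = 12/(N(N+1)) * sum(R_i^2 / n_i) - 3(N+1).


Step 1: Combine all N = 13 observations and assign midranks.
sorted (value, group, rank): (9,G1,1.5), (9,G2,1.5), (12,G1,3.5), (12,G2,3.5), (13,G3,5), (14,G1,6), (16,G1,8), (16,G2,8), (16,G3,8), (20,G1,10), (22,G2,11), (24,G3,12), (25,G2,13)
Step 2: Sum ranks within each group.
R_1 = 29 (n_1 = 5)
R_2 = 37 (n_2 = 5)
R_3 = 25 (n_3 = 3)
Step 3: H = 12/(N(N+1)) * sum(R_i^2/n_i) - 3(N+1)
     = 12/(13*14) * (29^2/5 + 37^2/5 + 25^2/3) - 3*14
     = 0.065934 * 650.333 - 42
     = 0.879121.
Step 4: Ties present; correction factor C = 1 - 36/(13^3 - 13) = 0.983516. Corrected H = 0.879121 / 0.983516 = 0.893855.
Step 5: Under H0, H ~ chi^2(2); p-value = 0.639590.
Step 6: alpha = 0.05. fail to reject H0.

H = 0.8939, df = 2, p = 0.639590, fail to reject H0.


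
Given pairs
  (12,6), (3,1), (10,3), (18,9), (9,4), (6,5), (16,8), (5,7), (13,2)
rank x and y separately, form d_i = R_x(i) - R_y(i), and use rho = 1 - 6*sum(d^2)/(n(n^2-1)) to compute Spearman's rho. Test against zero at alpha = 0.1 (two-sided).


Step 1: Rank x and y separately (midranks; no ties here).
rank(x): 12->6, 3->1, 10->5, 18->9, 9->4, 6->3, 16->8, 5->2, 13->7
rank(y): 6->6, 1->1, 3->3, 9->9, 4->4, 5->5, 8->8, 7->7, 2->2
Step 2: d_i = R_x(i) - R_y(i); compute d_i^2.
  (6-6)^2=0, (1-1)^2=0, (5-3)^2=4, (9-9)^2=0, (4-4)^2=0, (3-5)^2=4, (8-8)^2=0, (2-7)^2=25, (7-2)^2=25
sum(d^2) = 58.
Step 3: rho = 1 - 6*58 / (9*(9^2 - 1)) = 1 - 348/720 = 0.516667.
Step 4: Under H0, t = rho * sqrt((n-2)/(1-rho^2)) = 1.5966 ~ t(7).
Step 5: Two-sided p-value from the t-distribution with 7 df = 0.154390.
Step 6: alpha = 0.1. fail to reject H0.

rho = 0.5167, p = 0.154390, fail to reject H0 at alpha = 0.1.


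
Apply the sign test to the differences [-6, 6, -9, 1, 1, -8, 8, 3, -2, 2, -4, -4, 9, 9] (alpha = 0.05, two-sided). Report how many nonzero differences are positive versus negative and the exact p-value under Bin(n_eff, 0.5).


Step 1: Discard zero differences. Original n = 14; n_eff = number of nonzero differences = 14.
Nonzero differences (with sign): -6, +6, -9, +1, +1, -8, +8, +3, -2, +2, -4, -4, +9, +9
Step 2: Count signs: positive = 8, negative = 6.
Step 3: Under H0: P(positive) = 0.5, so the number of positives S ~ Bin(14, 0.5).
Step 4: Two-sided exact p-value = sum of Bin(14,0.5) probabilities at or below the observed probability = 0.790527.
Step 5: alpha = 0.05. fail to reject H0.

n_eff = 14, pos = 8, neg = 6, p = 0.790527, fail to reject H0.


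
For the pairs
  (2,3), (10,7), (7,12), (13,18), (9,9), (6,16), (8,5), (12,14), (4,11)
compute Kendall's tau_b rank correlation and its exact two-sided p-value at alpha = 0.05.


Step 1: Enumerate the 36 unordered pairs (i,j) with i<j and classify each by sign(x_j-x_i) * sign(y_j-y_i).
  (1,2):dx=+8,dy=+4->C; (1,3):dx=+5,dy=+9->C; (1,4):dx=+11,dy=+15->C; (1,5):dx=+7,dy=+6->C
  (1,6):dx=+4,dy=+13->C; (1,7):dx=+6,dy=+2->C; (1,8):dx=+10,dy=+11->C; (1,9):dx=+2,dy=+8->C
  (2,3):dx=-3,dy=+5->D; (2,4):dx=+3,dy=+11->C; (2,5):dx=-1,dy=+2->D; (2,6):dx=-4,dy=+9->D
  (2,7):dx=-2,dy=-2->C; (2,8):dx=+2,dy=+7->C; (2,9):dx=-6,dy=+4->D; (3,4):dx=+6,dy=+6->C
  (3,5):dx=+2,dy=-3->D; (3,6):dx=-1,dy=+4->D; (3,7):dx=+1,dy=-7->D; (3,8):dx=+5,dy=+2->C
  (3,9):dx=-3,dy=-1->C; (4,5):dx=-4,dy=-9->C; (4,6):dx=-7,dy=-2->C; (4,7):dx=-5,dy=-13->C
  (4,8):dx=-1,dy=-4->C; (4,9):dx=-9,dy=-7->C; (5,6):dx=-3,dy=+7->D; (5,7):dx=-1,dy=-4->C
  (5,8):dx=+3,dy=+5->C; (5,9):dx=-5,dy=+2->D; (6,7):dx=+2,dy=-11->D; (6,8):dx=+6,dy=-2->D
  (6,9):dx=-2,dy=-5->C; (7,8):dx=+4,dy=+9->C; (7,9):dx=-4,dy=+6->D; (8,9):dx=-8,dy=-3->C
Step 2: C = 24, D = 12, total pairs = 36.
Step 3: tau = (C - D)/(n(n-1)/2) = (24 - 12)/36 = 0.333333.
Step 4: Exact two-sided p-value (enumerate n! = 362880 permutations of y under H0): p = 0.259518.
Step 5: alpha = 0.05. fail to reject H0.

tau_b = 0.3333 (C=24, D=12), p = 0.259518, fail to reject H0.


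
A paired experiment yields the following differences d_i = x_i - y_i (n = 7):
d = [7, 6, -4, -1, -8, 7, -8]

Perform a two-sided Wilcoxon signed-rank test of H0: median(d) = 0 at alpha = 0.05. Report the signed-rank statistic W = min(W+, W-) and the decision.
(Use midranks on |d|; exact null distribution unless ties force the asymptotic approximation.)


Step 1: Drop any zero differences (none here) and take |d_i|.
|d| = [7, 6, 4, 1, 8, 7, 8]
Step 2: Midrank |d_i| (ties get averaged ranks).
ranks: |7|->4.5, |6|->3, |4|->2, |1|->1, |8|->6.5, |7|->4.5, |8|->6.5
Step 3: Attach original signs; sum ranks with positive sign and with negative sign.
W+ = 4.5 + 3 + 4.5 = 12
W- = 2 + 1 + 6.5 + 6.5 = 16
(Check: W+ + W- = 28 should equal n(n+1)/2 = 28.)
Step 4: Test statistic W = min(W+, W-) = 12.
Step 5: Ties in |d|, so use the tie-corrected normal approximation.
        E[W] = n(n+1)/4 = 7*8/4 = 14.
        Tie groups: |d|=7 (t=2), |d|=8 (t=2); sum(t^3 - t) = 12.
        Var[W] = n(n+1)(2n+1)/24 - sum(t^3-t)/48 = 840/24 - 12/48 = 34.75.
        z = (W - E[W]) / sqrt(Var[W]) = (12 - 14) / 5.8949 = -0.3393.
        Two-sided p = 2*Phi(z) = 0.734402.
Step 6: alpha = 0.05. fail to reject H0.

W+ = 12, W- = 16, W = min = 12, p = 0.734402, fail to reject H0.


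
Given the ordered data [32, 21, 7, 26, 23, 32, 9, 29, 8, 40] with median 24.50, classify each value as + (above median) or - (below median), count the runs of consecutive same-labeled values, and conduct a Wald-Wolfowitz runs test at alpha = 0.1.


Step 1: Compute median = 24.50; label A = above, B = below.
Labels in order: ABBABABABA  (n_A = 5, n_B = 5)
Step 2: Count runs R = 9.
Step 3: Under H0 (random ordering), E[R] = 2*n_A*n_B/(n_A+n_B) + 1 = 2*5*5/10 + 1 = 6.0000.
        Var[R] = 2*n_A*n_B*(2*n_A*n_B - n_A - n_B) / ((n_A+n_B)^2 * (n_A+n_B-1)) = 2000/900 = 2.2222.
        SD[R] = 1.4907.
Step 4: Continuity-corrected z = (R - 0.5 - E[R]) / SD[R] = (9 - 0.5 - 6.0000) / 1.4907 = 1.6771.
Step 5: Two-sided p-value via normal approximation = 2*(1 - Phi(|z|)) = 0.093533.
Step 6: alpha = 0.1. reject H0.

R = 9, z = 1.6771, p = 0.093533, reject H0.


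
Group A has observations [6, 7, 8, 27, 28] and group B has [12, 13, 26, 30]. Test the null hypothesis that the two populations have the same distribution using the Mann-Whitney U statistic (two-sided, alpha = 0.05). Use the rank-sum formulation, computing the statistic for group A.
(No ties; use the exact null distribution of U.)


Step 1: Combine and sort all 9 observations; assign midranks.
sorted (value, group): (6,X), (7,X), (8,X), (12,Y), (13,Y), (26,Y), (27,X), (28,X), (30,Y)
ranks: 6->1, 7->2, 8->3, 12->4, 13->5, 26->6, 27->7, 28->8, 30->9
Step 2: Rank sum for X: R1 = 1 + 2 + 3 + 7 + 8 = 21.
Step 3: U_X = R1 - n1(n1+1)/2 = 21 - 5*6/2 = 21 - 15 = 6.
       U_Y = n1*n2 - U_X = 20 - 6 = 14.
Step 4: No ties, so the exact null distribution of U (based on enumerating the C(9,5) = 126 equally likely rank assignments) gives the two-sided p-value.
Step 5: p-value = 0.412698; compare to alpha = 0.05. fail to reject H0.

U_X = 6, p = 0.412698, fail to reject H0 at alpha = 0.05.


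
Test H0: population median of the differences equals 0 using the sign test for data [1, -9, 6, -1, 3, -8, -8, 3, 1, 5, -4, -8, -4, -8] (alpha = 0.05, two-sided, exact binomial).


Step 1: Discard zero differences. Original n = 14; n_eff = number of nonzero differences = 14.
Nonzero differences (with sign): +1, -9, +6, -1, +3, -8, -8, +3, +1, +5, -4, -8, -4, -8
Step 2: Count signs: positive = 6, negative = 8.
Step 3: Under H0: P(positive) = 0.5, so the number of positives S ~ Bin(14, 0.5).
Step 4: Two-sided exact p-value = sum of Bin(14,0.5) probabilities at or below the observed probability = 0.790527.
Step 5: alpha = 0.05. fail to reject H0.

n_eff = 14, pos = 6, neg = 8, p = 0.790527, fail to reject H0.


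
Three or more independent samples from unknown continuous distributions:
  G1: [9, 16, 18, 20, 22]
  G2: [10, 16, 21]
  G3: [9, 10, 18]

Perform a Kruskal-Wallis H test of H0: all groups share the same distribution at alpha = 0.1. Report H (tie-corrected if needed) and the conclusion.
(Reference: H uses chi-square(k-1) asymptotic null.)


Step 1: Combine all N = 11 observations and assign midranks.
sorted (value, group, rank): (9,G1,1.5), (9,G3,1.5), (10,G2,3.5), (10,G3,3.5), (16,G1,5.5), (16,G2,5.5), (18,G1,7.5), (18,G3,7.5), (20,G1,9), (21,G2,10), (22,G1,11)
Step 2: Sum ranks within each group.
R_1 = 34.5 (n_1 = 5)
R_2 = 19 (n_2 = 3)
R_3 = 12.5 (n_3 = 3)
Step 3: H = 12/(N(N+1)) * sum(R_i^2/n_i) - 3(N+1)
     = 12/(11*12) * (34.5^2/5 + 19^2/3 + 12.5^2/3) - 3*12
     = 0.090909 * 410.467 - 36
     = 1.315152.
Step 4: Ties present; correction factor C = 1 - 24/(11^3 - 11) = 0.981818. Corrected H = 1.315152 / 0.981818 = 1.339506.
Step 5: Under H0, H ~ chi^2(2); p-value = 0.511835.
Step 6: alpha = 0.1. fail to reject H0.

H = 1.3395, df = 2, p = 0.511835, fail to reject H0.


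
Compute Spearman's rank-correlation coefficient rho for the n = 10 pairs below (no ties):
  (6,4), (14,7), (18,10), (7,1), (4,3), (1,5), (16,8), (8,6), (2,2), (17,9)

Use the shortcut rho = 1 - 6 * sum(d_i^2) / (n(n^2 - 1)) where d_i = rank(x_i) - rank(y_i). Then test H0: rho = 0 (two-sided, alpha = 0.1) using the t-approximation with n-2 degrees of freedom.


Step 1: Rank x and y separately (midranks; no ties here).
rank(x): 6->4, 14->7, 18->10, 7->5, 4->3, 1->1, 16->8, 8->6, 2->2, 17->9
rank(y): 4->4, 7->7, 10->10, 1->1, 3->3, 5->5, 8->8, 6->6, 2->2, 9->9
Step 2: d_i = R_x(i) - R_y(i); compute d_i^2.
  (4-4)^2=0, (7-7)^2=0, (10-10)^2=0, (5-1)^2=16, (3-3)^2=0, (1-5)^2=16, (8-8)^2=0, (6-6)^2=0, (2-2)^2=0, (9-9)^2=0
sum(d^2) = 32.
Step 3: rho = 1 - 6*32 / (10*(10^2 - 1)) = 1 - 192/990 = 0.806061.
Step 4: Under H0, t = rho * sqrt((n-2)/(1-rho^2)) = 3.8522 ~ t(8).
Step 5: Two-sided p-value from the t-distribution with 8 df = 0.004862.
Step 6: alpha = 0.1. reject H0.

rho = 0.8061, p = 0.004862, reject H0 at alpha = 0.1.


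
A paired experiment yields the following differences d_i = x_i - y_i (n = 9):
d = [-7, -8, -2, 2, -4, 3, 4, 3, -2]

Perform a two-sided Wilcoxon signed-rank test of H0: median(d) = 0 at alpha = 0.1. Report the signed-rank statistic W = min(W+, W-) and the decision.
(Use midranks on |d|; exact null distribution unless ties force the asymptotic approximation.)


Step 1: Drop any zero differences (none here) and take |d_i|.
|d| = [7, 8, 2, 2, 4, 3, 4, 3, 2]
Step 2: Midrank |d_i| (ties get averaged ranks).
ranks: |7|->8, |8|->9, |2|->2, |2|->2, |4|->6.5, |3|->4.5, |4|->6.5, |3|->4.5, |2|->2
Step 3: Attach original signs; sum ranks with positive sign and with negative sign.
W+ = 2 + 4.5 + 6.5 + 4.5 = 17.5
W- = 8 + 9 + 2 + 6.5 + 2 = 27.5
(Check: W+ + W- = 45 should equal n(n+1)/2 = 45.)
Step 4: Test statistic W = min(W+, W-) = 17.5.
Step 5: Ties in |d|, so use the tie-corrected normal approximation.
        E[W] = n(n+1)/4 = 9*10/4 = 22.5.
        Tie groups: |d|=2 (t=3), |d|=3 (t=2), |d|=4 (t=2); sum(t^3 - t) = 36.
        Var[W] = n(n+1)(2n+1)/24 - sum(t^3-t)/48 = 1710/24 - 36/48 = 70.5.
        z = (W - E[W]) / sqrt(Var[W]) = (17.5 - 22.5) / 8.3964 = -0.5955.
        Two-sided p = 2*Phi(z) = 0.551515.
Step 6: alpha = 0.1. fail to reject H0.

W+ = 17.5, W- = 27.5, W = min = 17.5, p = 0.551515, fail to reject H0.


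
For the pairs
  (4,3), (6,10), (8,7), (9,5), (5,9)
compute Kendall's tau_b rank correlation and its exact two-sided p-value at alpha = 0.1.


Step 1: Enumerate the 10 unordered pairs (i,j) with i<j and classify each by sign(x_j-x_i) * sign(y_j-y_i).
  (1,2):dx=+2,dy=+7->C; (1,3):dx=+4,dy=+4->C; (1,4):dx=+5,dy=+2->C; (1,5):dx=+1,dy=+6->C
  (2,3):dx=+2,dy=-3->D; (2,4):dx=+3,dy=-5->D; (2,5):dx=-1,dy=-1->C; (3,4):dx=+1,dy=-2->D
  (3,5):dx=-3,dy=+2->D; (4,5):dx=-4,dy=+4->D
Step 2: C = 5, D = 5, total pairs = 10.
Step 3: tau = (C - D)/(n(n-1)/2) = (5 - 5)/10 = 0.000000.
Step 4: Exact two-sided p-value (enumerate n! = 120 permutations of y under H0): p = 1.000000.
Step 5: alpha = 0.1. fail to reject H0.

tau_b = 0.0000 (C=5, D=5), p = 1.000000, fail to reject H0.


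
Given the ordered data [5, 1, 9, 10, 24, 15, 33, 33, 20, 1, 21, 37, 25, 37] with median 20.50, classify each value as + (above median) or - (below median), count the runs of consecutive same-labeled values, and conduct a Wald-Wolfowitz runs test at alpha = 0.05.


Step 1: Compute median = 20.50; label A = above, B = below.
Labels in order: BBBBABAABBAAAA  (n_A = 7, n_B = 7)
Step 2: Count runs R = 6.
Step 3: Under H0 (random ordering), E[R] = 2*n_A*n_B/(n_A+n_B) + 1 = 2*7*7/14 + 1 = 8.0000.
        Var[R] = 2*n_A*n_B*(2*n_A*n_B - n_A - n_B) / ((n_A+n_B)^2 * (n_A+n_B-1)) = 8232/2548 = 3.2308.
        SD[R] = 1.7974.
Step 4: Continuity-corrected z = (R + 0.5 - E[R]) / SD[R] = (6 + 0.5 - 8.0000) / 1.7974 = -0.8345.
Step 5: Two-sided p-value via normal approximation = 2*(1 - Phi(|z|)) = 0.403986.
Step 6: alpha = 0.05. fail to reject H0.

R = 6, z = -0.8345, p = 0.403986, fail to reject H0.


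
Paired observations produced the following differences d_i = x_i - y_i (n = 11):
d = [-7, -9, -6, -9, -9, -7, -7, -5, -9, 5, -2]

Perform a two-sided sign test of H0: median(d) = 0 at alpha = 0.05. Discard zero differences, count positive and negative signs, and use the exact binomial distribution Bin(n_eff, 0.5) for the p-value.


Step 1: Discard zero differences. Original n = 11; n_eff = number of nonzero differences = 11.
Nonzero differences (with sign): -7, -9, -6, -9, -9, -7, -7, -5, -9, +5, -2
Step 2: Count signs: positive = 1, negative = 10.
Step 3: Under H0: P(positive) = 0.5, so the number of positives S ~ Bin(11, 0.5).
Step 4: Two-sided exact p-value = sum of Bin(11,0.5) probabilities at or below the observed probability = 0.011719.
Step 5: alpha = 0.05. reject H0.

n_eff = 11, pos = 1, neg = 10, p = 0.011719, reject H0.


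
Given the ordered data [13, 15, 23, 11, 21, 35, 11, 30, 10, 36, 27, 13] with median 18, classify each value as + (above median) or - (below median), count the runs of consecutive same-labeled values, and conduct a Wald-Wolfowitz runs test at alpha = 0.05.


Step 1: Compute median = 18; label A = above, B = below.
Labels in order: BBABAABABAAB  (n_A = 6, n_B = 6)
Step 2: Count runs R = 9.
Step 3: Under H0 (random ordering), E[R] = 2*n_A*n_B/(n_A+n_B) + 1 = 2*6*6/12 + 1 = 7.0000.
        Var[R] = 2*n_A*n_B*(2*n_A*n_B - n_A - n_B) / ((n_A+n_B)^2 * (n_A+n_B-1)) = 4320/1584 = 2.7273.
        SD[R] = 1.6514.
Step 4: Continuity-corrected z = (R - 0.5 - E[R]) / SD[R] = (9 - 0.5 - 7.0000) / 1.6514 = 0.9083.
Step 5: Two-sided p-value via normal approximation = 2*(1 - Phi(|z|)) = 0.363722.
Step 6: alpha = 0.05. fail to reject H0.

R = 9, z = 0.9083, p = 0.363722, fail to reject H0.


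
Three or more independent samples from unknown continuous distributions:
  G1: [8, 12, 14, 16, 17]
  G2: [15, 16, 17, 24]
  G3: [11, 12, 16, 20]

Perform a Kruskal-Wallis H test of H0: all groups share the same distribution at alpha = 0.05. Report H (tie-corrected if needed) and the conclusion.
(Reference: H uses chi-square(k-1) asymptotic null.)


Step 1: Combine all N = 13 observations and assign midranks.
sorted (value, group, rank): (8,G1,1), (11,G3,2), (12,G1,3.5), (12,G3,3.5), (14,G1,5), (15,G2,6), (16,G1,8), (16,G2,8), (16,G3,8), (17,G1,10.5), (17,G2,10.5), (20,G3,12), (24,G2,13)
Step 2: Sum ranks within each group.
R_1 = 28 (n_1 = 5)
R_2 = 37.5 (n_2 = 4)
R_3 = 25.5 (n_3 = 4)
Step 3: H = 12/(N(N+1)) * sum(R_i^2/n_i) - 3(N+1)
     = 12/(13*14) * (28^2/5 + 37.5^2/4 + 25.5^2/4) - 3*14
     = 0.065934 * 670.925 - 42
     = 2.236813.
Step 4: Ties present; correction factor C = 1 - 36/(13^3 - 13) = 0.983516. Corrected H = 2.236813 / 0.983516 = 2.274302.
Step 5: Under H0, H ~ chi^2(2); p-value = 0.320732.
Step 6: alpha = 0.05. fail to reject H0.

H = 2.2743, df = 2, p = 0.320732, fail to reject H0.


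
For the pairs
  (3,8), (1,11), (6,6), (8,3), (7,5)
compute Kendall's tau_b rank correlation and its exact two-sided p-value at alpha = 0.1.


Step 1: Enumerate the 10 unordered pairs (i,j) with i<j and classify each by sign(x_j-x_i) * sign(y_j-y_i).
  (1,2):dx=-2,dy=+3->D; (1,3):dx=+3,dy=-2->D; (1,4):dx=+5,dy=-5->D; (1,5):dx=+4,dy=-3->D
  (2,3):dx=+5,dy=-5->D; (2,4):dx=+7,dy=-8->D; (2,5):dx=+6,dy=-6->D; (3,4):dx=+2,dy=-3->D
  (3,5):dx=+1,dy=-1->D; (4,5):dx=-1,dy=+2->D
Step 2: C = 0, D = 10, total pairs = 10.
Step 3: tau = (C - D)/(n(n-1)/2) = (0 - 10)/10 = -1.000000.
Step 4: Exact two-sided p-value (enumerate n! = 120 permutations of y under H0): p = 0.016667.
Step 5: alpha = 0.1. reject H0.

tau_b = -1.0000 (C=0, D=10), p = 0.016667, reject H0.


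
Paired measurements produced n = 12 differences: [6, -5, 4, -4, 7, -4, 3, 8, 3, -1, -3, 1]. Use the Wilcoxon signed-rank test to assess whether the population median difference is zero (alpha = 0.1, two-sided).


Step 1: Drop any zero differences (none here) and take |d_i|.
|d| = [6, 5, 4, 4, 7, 4, 3, 8, 3, 1, 3, 1]
Step 2: Midrank |d_i| (ties get averaged ranks).
ranks: |6|->10, |5|->9, |4|->7, |4|->7, |7|->11, |4|->7, |3|->4, |8|->12, |3|->4, |1|->1.5, |3|->4, |1|->1.5
Step 3: Attach original signs; sum ranks with positive sign and with negative sign.
W+ = 10 + 7 + 11 + 4 + 12 + 4 + 1.5 = 49.5
W- = 9 + 7 + 7 + 1.5 + 4 = 28.5
(Check: W+ + W- = 78 should equal n(n+1)/2 = 78.)
Step 4: Test statistic W = min(W+, W-) = 28.5.
Step 5: Ties in |d|, so use the tie-corrected normal approximation.
        E[W] = n(n+1)/4 = 12*13/4 = 39.
        Tie groups: |d|=1 (t=2), |d|=3 (t=3), |d|=4 (t=3); sum(t^3 - t) = 54.
        Var[W] = n(n+1)(2n+1)/24 - sum(t^3-t)/48 = 3900/24 - 54/48 = 161.375.
        z = (W - E[W]) / sqrt(Var[W]) = (28.5 - 39) / 12.7033 = -0.8266.
        Two-sided p = 2*Phi(z) = 0.408490.
Step 6: alpha = 0.1. fail to reject H0.

W+ = 49.5, W- = 28.5, W = min = 28.5, p = 0.408490, fail to reject H0.


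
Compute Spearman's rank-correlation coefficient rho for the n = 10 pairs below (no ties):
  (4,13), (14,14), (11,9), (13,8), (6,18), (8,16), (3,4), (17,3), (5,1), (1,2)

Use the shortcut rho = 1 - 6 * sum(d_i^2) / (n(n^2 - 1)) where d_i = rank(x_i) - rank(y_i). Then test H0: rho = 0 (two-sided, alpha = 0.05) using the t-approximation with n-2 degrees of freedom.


Step 1: Rank x and y separately (midranks; no ties here).
rank(x): 4->3, 14->9, 11->7, 13->8, 6->5, 8->6, 3->2, 17->10, 5->4, 1->1
rank(y): 13->7, 14->8, 9->6, 8->5, 18->10, 16->9, 4->4, 3->3, 1->1, 2->2
Step 2: d_i = R_x(i) - R_y(i); compute d_i^2.
  (3-7)^2=16, (9-8)^2=1, (7-6)^2=1, (8-5)^2=9, (5-10)^2=25, (6-9)^2=9, (2-4)^2=4, (10-3)^2=49, (4-1)^2=9, (1-2)^2=1
sum(d^2) = 124.
Step 3: rho = 1 - 6*124 / (10*(10^2 - 1)) = 1 - 744/990 = 0.248485.
Step 4: Under H0, t = rho * sqrt((n-2)/(1-rho^2)) = 0.7256 ~ t(8).
Step 5: Two-sided p-value from the t-distribution with 8 df = 0.488776.
Step 6: alpha = 0.05. fail to reject H0.

rho = 0.2485, p = 0.488776, fail to reject H0 at alpha = 0.05.


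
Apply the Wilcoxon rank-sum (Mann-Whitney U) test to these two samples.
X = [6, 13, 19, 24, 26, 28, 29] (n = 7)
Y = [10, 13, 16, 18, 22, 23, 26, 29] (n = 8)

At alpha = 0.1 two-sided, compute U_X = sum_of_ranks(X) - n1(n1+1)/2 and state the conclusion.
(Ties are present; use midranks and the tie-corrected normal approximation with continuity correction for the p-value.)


Step 1: Combine and sort all 15 observations; assign midranks.
sorted (value, group): (6,X), (10,Y), (13,X), (13,Y), (16,Y), (18,Y), (19,X), (22,Y), (23,Y), (24,X), (26,X), (26,Y), (28,X), (29,X), (29,Y)
ranks: 6->1, 10->2, 13->3.5, 13->3.5, 16->5, 18->6, 19->7, 22->8, 23->9, 24->10, 26->11.5, 26->11.5, 28->13, 29->14.5, 29->14.5
Step 2: Rank sum for X: R1 = 1 + 3.5 + 7 + 10 + 11.5 + 13 + 14.5 = 60.5.
Step 3: U_X = R1 - n1(n1+1)/2 = 60.5 - 7*8/2 = 60.5 - 28 = 32.5.
       U_Y = n1*n2 - U_X = 56 - 32.5 = 23.5.
Step 4: Ties are present, so use the tie-corrected normal approximation (with continuity correction) for the p-value.
Step 5: p-value = 0.642537; compare to alpha = 0.1. fail to reject H0.

U_X = 32.5, p = 0.642537, fail to reject H0 at alpha = 0.1.


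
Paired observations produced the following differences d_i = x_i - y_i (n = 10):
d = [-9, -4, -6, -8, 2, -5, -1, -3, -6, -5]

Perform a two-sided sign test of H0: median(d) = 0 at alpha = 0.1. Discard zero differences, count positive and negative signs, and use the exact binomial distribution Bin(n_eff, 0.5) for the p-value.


Step 1: Discard zero differences. Original n = 10; n_eff = number of nonzero differences = 10.
Nonzero differences (with sign): -9, -4, -6, -8, +2, -5, -1, -3, -6, -5
Step 2: Count signs: positive = 1, negative = 9.
Step 3: Under H0: P(positive) = 0.5, so the number of positives S ~ Bin(10, 0.5).
Step 4: Two-sided exact p-value = sum of Bin(10,0.5) probabilities at or below the observed probability = 0.021484.
Step 5: alpha = 0.1. reject H0.

n_eff = 10, pos = 1, neg = 9, p = 0.021484, reject H0.


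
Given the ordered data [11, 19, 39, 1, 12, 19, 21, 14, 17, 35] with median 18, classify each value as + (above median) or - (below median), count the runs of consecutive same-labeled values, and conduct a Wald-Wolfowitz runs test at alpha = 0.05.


Step 1: Compute median = 18; label A = above, B = below.
Labels in order: BAABBAABBA  (n_A = 5, n_B = 5)
Step 2: Count runs R = 6.
Step 3: Under H0 (random ordering), E[R] = 2*n_A*n_B/(n_A+n_B) + 1 = 2*5*5/10 + 1 = 6.0000.
        Var[R] = 2*n_A*n_B*(2*n_A*n_B - n_A - n_B) / ((n_A+n_B)^2 * (n_A+n_B-1)) = 2000/900 = 2.2222.
        SD[R] = 1.4907.
Step 4: R = E[R], so z = 0 with no continuity correction.
Step 5: Two-sided p-value via normal approximation = 2*(1 - Phi(|z|)) = 1.000000.
Step 6: alpha = 0.05. fail to reject H0.

R = 6, z = 0.0000, p = 1.000000, fail to reject H0.


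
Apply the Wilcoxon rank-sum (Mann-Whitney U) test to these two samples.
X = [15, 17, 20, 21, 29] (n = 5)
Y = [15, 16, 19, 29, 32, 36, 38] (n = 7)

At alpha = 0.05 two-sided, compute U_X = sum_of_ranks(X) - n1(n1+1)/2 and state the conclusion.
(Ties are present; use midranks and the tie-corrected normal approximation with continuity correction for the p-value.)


Step 1: Combine and sort all 12 observations; assign midranks.
sorted (value, group): (15,X), (15,Y), (16,Y), (17,X), (19,Y), (20,X), (21,X), (29,X), (29,Y), (32,Y), (36,Y), (38,Y)
ranks: 15->1.5, 15->1.5, 16->3, 17->4, 19->5, 20->6, 21->7, 29->8.5, 29->8.5, 32->10, 36->11, 38->12
Step 2: Rank sum for X: R1 = 1.5 + 4 + 6 + 7 + 8.5 = 27.
Step 3: U_X = R1 - n1(n1+1)/2 = 27 - 5*6/2 = 27 - 15 = 12.
       U_Y = n1*n2 - U_X = 35 - 12 = 23.
Step 4: Ties are present, so use the tie-corrected normal approximation (with continuity correction) for the p-value.
Step 5: p-value = 0.415157; compare to alpha = 0.05. fail to reject H0.

U_X = 12, p = 0.415157, fail to reject H0 at alpha = 0.05.
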